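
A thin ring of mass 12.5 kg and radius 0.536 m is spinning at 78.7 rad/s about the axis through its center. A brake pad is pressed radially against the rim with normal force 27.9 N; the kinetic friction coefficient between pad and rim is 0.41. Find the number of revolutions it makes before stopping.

I = MR² = (12.5)(0.536)² = 3.591 kg·m².
Friction force f = μN = (0.41)(27.9) = 11.44 N at the rim; torque magnitude τ = fR = 6.131 N·m, opposing ω.
|α| = τ/I = 6.131/3.591 = 1.707 rad/s² (deceleration).
ω² = ω₀² − 2|α|θ with ω = 0 ⇒ θ = ω₀²/(2|α|) = 1814 rad = 288.7 rev.

≈ 289 revolutions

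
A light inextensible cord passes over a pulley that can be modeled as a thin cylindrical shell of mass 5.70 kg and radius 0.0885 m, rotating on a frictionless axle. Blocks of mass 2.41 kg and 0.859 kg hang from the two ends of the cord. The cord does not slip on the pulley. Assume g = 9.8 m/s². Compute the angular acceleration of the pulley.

I = MR² = (5.70)(0.0885)² = 0.04464 kg·m².
Heavier block: m₁g − T₁ = m₁a. Lighter block: T₂ − m₂g = m₂a.
Pulley: (T₁ − T₂)R = Iα = I(a/R), so T₁ − T₂ = (I/R²)a = 1·M_p a = 5.700·a.
Adding the three: (m₁ − m₂)g = (m₁ + m₂ + 5.700)a, so a = (2.41 − 0.859)(9.8)/(2.41 + 0.859 + 5.700) = 1.695 m/s².
α = a/R = 1.695/0.0885 = 19.15 rad/s².

α ≈ 19.1 rad/s²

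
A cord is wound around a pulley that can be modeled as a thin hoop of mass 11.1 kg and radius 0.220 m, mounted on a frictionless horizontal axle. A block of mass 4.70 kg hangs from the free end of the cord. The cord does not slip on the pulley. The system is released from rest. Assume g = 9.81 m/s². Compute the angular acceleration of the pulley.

I = MR² = (11.1)(0.220)² = 0.5372 kg·m².
Block: mg − T = ma. Pulley: TR = Iα. No-slip: a = αR, so T = (I/R²)a = 11.10·a.
Then mg = (m + 11.10)a, so a = (4.70)(9.81)/(4.70 + 11.10) = 2.918 m/s².
α = a/R = 2.918/0.220 = 13.26 rad/s².

α ≈ 13.3 rad/s²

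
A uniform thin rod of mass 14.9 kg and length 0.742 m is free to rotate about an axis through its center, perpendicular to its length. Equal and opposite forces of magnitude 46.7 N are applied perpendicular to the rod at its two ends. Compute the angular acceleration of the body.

I = (1/12)ML² = (1/12)(14.9)(0.742)² = 0.6836 kg·m².
The couple gives τ = F·(L/2) + F·(L/2) = F L = (46.7)(0.742) = 34.65 N·m.
From τ = Iα: α = 34.65/0.6836 = 50.69 rad/s².

α ≈ 50.7 rad/s²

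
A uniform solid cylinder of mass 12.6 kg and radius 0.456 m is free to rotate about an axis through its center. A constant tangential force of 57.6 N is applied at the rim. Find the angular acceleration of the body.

I = ½MR² = (1/2)(12.6)(0.456)² = 1.310 kg·m².
τ = F R = (57.6)(0.456) = 26.27 N·m.
Newton's second law for rotation, τ = Iα, gives α = τ/I = 26.27/1.310 = 20.05 rad/s².

α ≈ 20.1 rad/s²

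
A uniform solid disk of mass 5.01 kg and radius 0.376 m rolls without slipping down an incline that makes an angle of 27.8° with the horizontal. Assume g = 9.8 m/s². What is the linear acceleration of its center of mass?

Translation along the incline: Mg sinθ − f = Ma.
Rotation about the center: fR = Iα with I = ½MR². No-slip gives a = αR, so f = (I/R²)a = (1/2)M a.
Substituting: Mg sinθ = (1 + 0.5000)Ma, so a = g sinθ/(1 + 0.5000) = (9.8) sin 27.8° / 1.500 = 3.047 m/s².

a ≈ 3.05 m/s²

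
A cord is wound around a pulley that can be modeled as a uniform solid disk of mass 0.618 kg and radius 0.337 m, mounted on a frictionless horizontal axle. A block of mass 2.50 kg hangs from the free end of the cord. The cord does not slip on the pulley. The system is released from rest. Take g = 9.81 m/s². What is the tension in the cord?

I = ½MR² = (1/2)(0.618)(0.337)² = 0.03509 kg·m².
Block: mg − T = ma. Pulley: TR = Iα. No-slip: a = αR, so T = (I/R²)a = 0.3090·a.
Then mg = (m + 0.3090)a, so a = (2.50)(9.81)/(2.50 + 0.3090) = 8.731 m/s².
T = 0.3090·a = 2.698 N.

T ≈ 2.70 N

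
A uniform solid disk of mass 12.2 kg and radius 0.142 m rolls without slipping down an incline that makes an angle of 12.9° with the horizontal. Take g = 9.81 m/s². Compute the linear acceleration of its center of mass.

Translation along the incline: Mg sinθ − f = Ma.
Rotation about the center: fR = Iα with I = ½MR². No-slip gives a = αR, so f = (I/R²)a = (1/2)M a.
Substituting: Mg sinθ = (1 + 0.5000)Ma, so a = g sinθ/(1 + 0.5000) = (9.81) sin 12.9° / 1.500 = 1.460 m/s².

a ≈ 1.46 m/s²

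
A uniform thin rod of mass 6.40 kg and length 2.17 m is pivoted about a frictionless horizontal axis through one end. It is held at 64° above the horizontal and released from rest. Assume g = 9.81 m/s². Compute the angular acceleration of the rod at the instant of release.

α ≈ 2.97 rad/s²

About the pivot, I = (1/3)ML² = (1/3)(6.40)(2.17)² = 10.05 kg·m².
The weight acts at the center, a distance L/2 = 1.085 m from the pivot; τ = Mg(L/2) cos 64° = 29.86 N·m.
α = τ/I = 29.86/10.05 = 2.973 rad/s².
(Equivalently α = (3g/(2L)) cos 64° = 2.973 rad/s².)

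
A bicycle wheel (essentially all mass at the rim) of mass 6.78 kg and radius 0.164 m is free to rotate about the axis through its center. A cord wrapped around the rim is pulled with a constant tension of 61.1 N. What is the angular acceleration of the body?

I = MR² = (6.78)(0.164)² = 0.1824 kg·m².
τ = F R = (61.1)(0.164) = 10.02 N·m.
Newton's second law for rotation, τ = Iα, gives α = τ/I = 10.02/0.1824 = 54.95 rad/s².

α ≈ 54.9 rad/s²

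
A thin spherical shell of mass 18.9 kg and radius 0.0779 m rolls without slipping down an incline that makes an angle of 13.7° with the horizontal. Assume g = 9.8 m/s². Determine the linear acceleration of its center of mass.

a ≈ 1.39 m/s²

Translation along the incline: Mg sinθ − f = Ma.
Rotation about the center: fR = Iα with I = (2/3)MR². No-slip gives a = αR, so f = (I/R²)a = (2/3)M a.
Substituting: Mg sinθ = (1 + 0.6667)Ma, so a = g sinθ/(1 + 0.6667) = (9.8) sin 13.7° / 1.667 = 1.393 m/s².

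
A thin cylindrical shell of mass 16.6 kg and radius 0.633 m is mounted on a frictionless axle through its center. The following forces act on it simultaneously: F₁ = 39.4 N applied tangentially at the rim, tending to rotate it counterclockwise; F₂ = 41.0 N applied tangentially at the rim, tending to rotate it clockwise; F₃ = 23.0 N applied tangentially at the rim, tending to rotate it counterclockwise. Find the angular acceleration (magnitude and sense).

α ≈ 2.04 rad/s², counterclockwise

I = MR² = (16.6)(0.633)² = 6.651 kg·m².
Taking counterclockwise as positive: τ₁ = +(39.4)(0.633) = +24.94 N·m; τ₂ = −(41.0)(0.633) = −25.95 N·m; τ₃ = +(23.0)(0.633) = +14.56 N·m.
Net torque τ = 13.55 N·m.
α = τ/I = 13.55/6.651 = 2.037 rad/s².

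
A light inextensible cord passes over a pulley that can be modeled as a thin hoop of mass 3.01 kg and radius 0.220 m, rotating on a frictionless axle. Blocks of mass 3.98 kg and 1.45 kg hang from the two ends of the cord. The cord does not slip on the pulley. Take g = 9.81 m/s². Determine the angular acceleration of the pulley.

I = MR² = (3.01)(0.220)² = 0.1457 kg·m².
Heavier block: m₁g − T₁ = m₁a. Lighter block: T₂ − m₂g = m₂a.
Pulley: (T₁ − T₂)R = Iα = I(a/R), so T₁ − T₂ = (I/R²)a = 1·M_p a = 3.010·a.
Adding the three: (m₁ − m₂)g = (m₁ + m₂ + 3.010)a, so a = (3.98 − 1.45)(9.81)/(3.98 + 1.45 + 3.010) = 2.941 m/s².
α = a/R = 2.941/0.220 = 13.37 rad/s².

α ≈ 13.4 rad/s²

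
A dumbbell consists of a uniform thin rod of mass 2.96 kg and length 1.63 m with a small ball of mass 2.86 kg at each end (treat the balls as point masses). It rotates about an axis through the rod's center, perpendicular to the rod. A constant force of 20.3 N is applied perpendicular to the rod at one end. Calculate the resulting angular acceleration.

I_rod = (1/12)ML² = (1/12)(2.96)(1.63)² = 0.6554 kg·m².
I_balls = 2·m·(L/2)² = 2(2.86)(0.8150)² = 3.799 kg·m².
Total I = 4.455 kg·m².
τ = F·(L/2) = (20.3)(0.815) = 16.54 N·m.
α = τ/I = 16.54/4.455 = 3.714 rad/s².

α ≈ 3.71 rad/s²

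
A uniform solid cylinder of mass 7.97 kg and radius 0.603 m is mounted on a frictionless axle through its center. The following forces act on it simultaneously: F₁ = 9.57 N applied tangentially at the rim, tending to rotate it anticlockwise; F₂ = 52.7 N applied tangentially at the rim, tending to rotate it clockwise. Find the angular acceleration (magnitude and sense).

I = ½MR² = (1/2)(7.97)(0.603)² = 1.449 kg·m².
Taking anticlockwise as positive: τ₁ = +(9.57)(0.603) = +5.771 N·m; τ₂ = −(52.7)(0.603) = −31.78 N·m.
Net torque τ = -26.01 N·m.
α = τ/I = -26.01/1.449 = -17.95 rad/s².

α ≈ 17.9 rad/s², clockwise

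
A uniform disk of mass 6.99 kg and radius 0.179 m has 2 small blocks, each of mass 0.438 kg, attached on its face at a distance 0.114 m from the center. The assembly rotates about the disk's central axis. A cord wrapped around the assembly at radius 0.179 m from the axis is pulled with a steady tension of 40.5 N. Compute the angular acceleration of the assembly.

I_disk = ½MR² = ½(6.99)(0.179)² = 0.1120 kg·m².
I_blocks = 2·m·r² = 2(0.438)(0.114)² = 0.01138 kg·m².
Total I = 0.1234 kg·m².
τ = F r = (40.5)(0.179) = 7.249 N·m.
α = τ/I = 7.249/0.1234 = 58.76 rad/s².

α ≈ 58.8 rad/s²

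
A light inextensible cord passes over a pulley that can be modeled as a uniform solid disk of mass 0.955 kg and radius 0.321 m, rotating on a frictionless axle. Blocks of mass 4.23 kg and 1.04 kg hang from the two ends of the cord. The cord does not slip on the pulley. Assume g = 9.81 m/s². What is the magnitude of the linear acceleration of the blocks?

I = ½MR² = (1/2)(0.955)(0.321)² = 0.04920 kg·m².
Heavier block: m₁g − T₁ = m₁a. Lighter block: T₂ − m₂g = m₂a.
Pulley: (T₁ − T₂)R = Iα = I(a/R), so T₁ − T₂ = (I/R²)a = (1/2)M_p a = 0.4775·a.
Adding the three: (m₁ − m₂)g = (m₁ + m₂ + 0.4775)a, so a = (4.23 − 1.04)(9.81)/(4.23 + 1.04 + 0.4775) = 5.445 m/s².

a ≈ 5.44 m/s²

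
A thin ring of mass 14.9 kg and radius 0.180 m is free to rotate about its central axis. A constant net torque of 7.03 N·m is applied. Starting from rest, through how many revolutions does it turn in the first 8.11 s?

≈ 76.2 revolutions

I = MR² = (14.9)(0.180)² = 0.4828 kg·m².
α = τ/I = 7.03/0.4828 = 14.56 rad/s².
θ = ½αt² = ½(14.56)(8.11)² = 478.9 rad.
Revolutions = θ/(2π) = 76.22.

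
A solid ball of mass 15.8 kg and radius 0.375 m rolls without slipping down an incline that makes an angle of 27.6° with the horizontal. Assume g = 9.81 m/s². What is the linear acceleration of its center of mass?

a ≈ 3.25 m/s²

Translation along the incline: Mg sinθ − f = Ma.
Rotation about the center: fR = Iα with I = (2/5)MR². No-slip gives a = αR, so f = (I/R²)a = (2/5)M a.
Substituting: Mg sinθ = (1 + 0.4000)Ma, so a = g sinθ/(1 + 0.4000) = (9.81) sin 27.6° / 1.400 = 3.246 m/s².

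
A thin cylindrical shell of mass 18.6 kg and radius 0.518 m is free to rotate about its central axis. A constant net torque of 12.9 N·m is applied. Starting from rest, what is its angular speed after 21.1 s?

I = MR² = (18.6)(0.518)² = 4.991 kg·m².
α = τ/I = 12.9/4.991 = 2.585 rad/s².
ω = ω₀ + αt = 0 + (2.585)(21.1) = 54.54 rad/s.

ω ≈ 54.5 rad/s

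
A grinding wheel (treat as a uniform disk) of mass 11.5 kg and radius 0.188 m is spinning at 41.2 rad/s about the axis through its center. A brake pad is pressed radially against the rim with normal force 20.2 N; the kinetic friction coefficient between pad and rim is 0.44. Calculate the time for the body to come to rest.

I = ½MR² = (1/2)(11.5)(0.188)² = 0.2032 kg·m².
Friction force f = μN = (0.44)(20.2) = 8.888 N at the rim; torque magnitude τ = fR = 1.671 N·m, opposing ω.
|α| = τ/I = 1.671/0.2032 = 8.222 rad/s² (deceleration).
0 = ω₀ − |α|t ⇒ t = ω₀/|α| = 41.2/8.222 = 5.011 s.

t ≈ 5.01 s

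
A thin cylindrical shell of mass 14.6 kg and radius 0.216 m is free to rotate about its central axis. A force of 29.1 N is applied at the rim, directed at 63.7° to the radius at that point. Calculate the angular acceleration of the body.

I = MR² = (14.6)(0.216)² = 0.6812 kg·m².
Only the tangential component produces torque: τ = F R sinθ = (29.1)(0.216) sin 63.7° = 5.635 N·m.
From τ = Iα: α = 5.635/0.6812 = 8.272 rad/s².

α ≈ 8.27 rad/s²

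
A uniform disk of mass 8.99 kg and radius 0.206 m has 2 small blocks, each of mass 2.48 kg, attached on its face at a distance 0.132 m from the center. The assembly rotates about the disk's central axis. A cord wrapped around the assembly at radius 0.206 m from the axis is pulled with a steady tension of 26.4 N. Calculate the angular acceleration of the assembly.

α ≈ 19.6 rad/s²

I_disk = ½MR² = ½(8.99)(0.206)² = 0.1907 kg·m².
I_blocks = 2·m·r² = 2(2.48)(0.132)² = 0.08642 kg·m².
Total I = 0.2772 kg·m².
τ = F r = (26.4)(0.206) = 5.438 N·m.
α = τ/I = 5.438/0.2772 = 19.62 rad/s².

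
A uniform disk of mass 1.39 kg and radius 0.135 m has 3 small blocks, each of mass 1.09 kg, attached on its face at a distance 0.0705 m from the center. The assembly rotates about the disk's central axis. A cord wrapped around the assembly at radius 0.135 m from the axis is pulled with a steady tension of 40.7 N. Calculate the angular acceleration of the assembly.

I_disk = ½MR² = ½(1.39)(0.135)² = 0.01267 kg·m².
I_blocks = 3·m·r² = 3(1.09)(0.0705)² = 0.01625 kg·m².
Total I = 0.02892 kg·m².
τ = F r = (40.7)(0.135) = 5.495 N·m.
α = τ/I = 5.495/0.02892 = 190.0 rad/s².

α ≈ 190 rad/s²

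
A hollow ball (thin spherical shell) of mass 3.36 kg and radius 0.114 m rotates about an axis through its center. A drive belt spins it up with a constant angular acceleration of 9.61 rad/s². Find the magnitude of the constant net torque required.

I = (2/3)MR² = (2/3)(3.36)(0.114)² = 0.02911 kg·m².
τ = Iα = (0.02911)(9.610) = 0.2798 N·m.

τ ≈ 0.280 N·m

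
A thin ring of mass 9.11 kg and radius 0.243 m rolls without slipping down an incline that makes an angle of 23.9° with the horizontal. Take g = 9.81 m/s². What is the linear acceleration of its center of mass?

Translation along the incline: Mg sinθ − f = Ma.
Rotation about the center: fR = Iα with I = MR². No-slip gives a = αR, so f = (I/R²)a = M a.
Substituting: Mg sinθ = (1 + 1.000)Ma, so a = g sinθ/(1 + 1.000) = (9.81) sin 23.9° / 2.000 = 1.987 m/s².

a ≈ 1.99 m/s²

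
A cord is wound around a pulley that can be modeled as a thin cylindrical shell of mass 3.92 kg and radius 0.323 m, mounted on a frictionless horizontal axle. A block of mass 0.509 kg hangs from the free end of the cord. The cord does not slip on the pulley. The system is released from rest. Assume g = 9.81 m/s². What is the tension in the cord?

I = MR² = (3.92)(0.323)² = 0.4090 kg·m².
Block: mg − T = ma. Pulley: TR = Iα. No-slip: a = αR, so T = (I/R²)a = 3.920·a.
Then mg = (m + 3.920)a, so a = (0.509)(9.81)/(0.509 + 3.920) = 1.127 m/s².
T = 3.920·a = 4.419 N.

T ≈ 4.42 N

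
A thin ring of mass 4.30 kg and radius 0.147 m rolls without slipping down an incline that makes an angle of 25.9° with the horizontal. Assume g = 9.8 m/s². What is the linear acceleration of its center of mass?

Translation along the incline: Mg sinθ − f = Ma.
Rotation about the center: fR = Iα with I = MR². No-slip gives a = αR, so f = (I/R²)a = M a.
Substituting: Mg sinθ = (1 + 1.000)Ma, so a = g sinθ/(1 + 1.000) = (9.8) sin 25.9° / 2.000 = 2.140 m/s².

a ≈ 2.14 m/s²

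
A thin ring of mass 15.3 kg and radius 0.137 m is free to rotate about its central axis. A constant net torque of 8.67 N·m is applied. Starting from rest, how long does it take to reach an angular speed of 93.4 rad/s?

I = MR² = (15.3)(0.137)² = 0.2872 kg·m².
α = τ/I = 8.67/0.2872 = 30.19 rad/s².
ω = αt ⇒ t = ω/α = 93.4/30.19 = 3.094 s.

t ≈ 3.09 s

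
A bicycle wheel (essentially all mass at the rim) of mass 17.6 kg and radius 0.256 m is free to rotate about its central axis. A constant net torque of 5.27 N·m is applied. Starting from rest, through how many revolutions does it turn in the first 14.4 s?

I = MR² = (17.6)(0.256)² = 1.153 kg·m².
α = τ/I = 5.27/1.153 = 4.569 rad/s².
θ = ½αt² = ½(4.569)(14.4)² = 473.7 rad.
Revolutions = θ/(2π) = 75.39.

≈ 75.4 revolutions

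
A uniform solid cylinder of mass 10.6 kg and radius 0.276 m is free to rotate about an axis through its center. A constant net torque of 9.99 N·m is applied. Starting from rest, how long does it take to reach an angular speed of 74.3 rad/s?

I = ½MR² = (1/2)(10.6)(0.276)² = 0.4037 kg·m².
α = τ/I = 9.99/0.4037 = 24.74 rad/s².
ω = αt ⇒ t = ω/α = 74.3/24.74 = 3.003 s.

t ≈ 3.00 s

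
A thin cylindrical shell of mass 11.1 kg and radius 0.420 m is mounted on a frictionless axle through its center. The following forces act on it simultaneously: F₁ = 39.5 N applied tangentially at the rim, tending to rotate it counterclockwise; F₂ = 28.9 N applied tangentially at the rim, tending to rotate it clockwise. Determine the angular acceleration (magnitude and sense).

I = MR² = (11.1)(0.420)² = 1.958 kg·m².
Taking counterclockwise as positive: τ₁ = +(39.5)(0.420) = +16.59 N·m; τ₂ = −(28.9)(0.420) = −12.14 N·m.
Net torque τ = 4.452 N·m.
α = τ/I = 4.452/1.958 = 2.274 rad/s².

α ≈ 2.27 rad/s², counterclockwise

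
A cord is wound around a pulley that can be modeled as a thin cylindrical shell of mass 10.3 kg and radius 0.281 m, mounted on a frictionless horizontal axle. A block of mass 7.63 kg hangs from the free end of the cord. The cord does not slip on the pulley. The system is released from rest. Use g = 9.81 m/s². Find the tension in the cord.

I = MR² = (10.3)(0.281)² = 0.8133 kg·m².
Block: mg − T = ma. Pulley: TR = Iα. No-slip: a = αR, so T = (I/R²)a = 10.30·a.
Then mg = (m + 10.30)a, so a = (7.63)(9.81)/(7.63 + 10.30) = 4.175 m/s².
T = 10.30·a = 43.00 N.

T ≈ 43.0 N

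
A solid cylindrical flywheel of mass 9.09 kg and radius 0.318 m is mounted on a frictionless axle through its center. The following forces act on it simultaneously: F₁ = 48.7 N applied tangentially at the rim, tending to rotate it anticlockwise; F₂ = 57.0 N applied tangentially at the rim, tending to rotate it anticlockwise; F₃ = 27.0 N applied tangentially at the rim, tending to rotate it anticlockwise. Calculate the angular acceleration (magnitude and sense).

α ≈ 91.8 rad/s², anticlockwise

I = ½MR² = (1/2)(9.09)(0.318)² = 0.4596 kg·m².
Taking anticlockwise as positive: τ₁ = +(48.7)(0.318) = +15.49 N·m; τ₂ = +(57.0)(0.318) = +18.13 N·m; τ₃ = +(27.0)(0.318) = +8.586 N·m.
Net torque τ = 42.20 N·m.
α = τ/I = 42.20/0.4596 = 91.81 rad/s².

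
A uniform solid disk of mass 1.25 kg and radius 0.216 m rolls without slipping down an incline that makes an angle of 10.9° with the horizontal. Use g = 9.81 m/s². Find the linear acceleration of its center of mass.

Translation along the incline: Mg sinθ − f = Ma.
Rotation about the center: fR = Iα with I = ½MR². No-slip gives a = αR, so f = (I/R²)a = (1/2)M a.
Substituting: Mg sinθ = (1 + 0.5000)Ma, so a = g sinθ/(1 + 0.5000) = (9.81) sin 10.9° / 1.500 = 1.237 m/s².

a ≈ 1.24 m/s²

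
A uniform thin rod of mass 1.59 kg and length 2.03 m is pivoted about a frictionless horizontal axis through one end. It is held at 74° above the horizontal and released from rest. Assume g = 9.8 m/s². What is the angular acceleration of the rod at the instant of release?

α ≈ 2.00 rad/s²

About the pivot, I = (1/3)ML² = (1/3)(1.59)(2.03)² = 2.184 kg·m².
The weight acts at the center, a distance L/2 = 1.015 m from the pivot; τ = Mg(L/2) cos 74° = 4.359 N·m.
α = τ/I = 4.359/2.184 = 1.996 rad/s².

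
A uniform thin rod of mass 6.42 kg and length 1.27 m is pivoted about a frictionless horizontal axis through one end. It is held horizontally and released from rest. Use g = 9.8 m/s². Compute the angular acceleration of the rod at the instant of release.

About the pivot, I = (1/3)ML² = (1/3)(6.42)(1.27)² = 3.452 kg·m².
The weight acts at the center, a distance L/2 = 0.6350 m from the pivot; τ = Mg(L/2) = 39.95 N·m.
α = τ/I = 39.95/3.452 = 11.57 rad/s².
(Equivalently α = (3g/(2L)) = 11.57 rad/s².)

α ≈ 11.6 rad/s²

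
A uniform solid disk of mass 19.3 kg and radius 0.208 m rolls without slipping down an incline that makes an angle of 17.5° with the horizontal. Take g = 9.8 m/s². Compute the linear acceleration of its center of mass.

Translation along the incline: Mg sinθ − f = Ma.
Rotation about the center: fR = Iα with I = ½MR². No-slip gives a = αR, so f = (I/R²)a = (1/2)M a.
Substituting: Mg sinθ = (1 + 0.5000)Ma, so a = g sinθ/(1 + 0.5000) = (9.8) sin 17.5° / 1.500 = 1.965 m/s².

a ≈ 1.96 m/s²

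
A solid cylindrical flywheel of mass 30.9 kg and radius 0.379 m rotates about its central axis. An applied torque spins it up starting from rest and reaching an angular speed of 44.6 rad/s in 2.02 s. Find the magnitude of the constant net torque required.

I = ½MR² = (1/2)(30.9)(0.379)² = 2.219 kg·m².
α = Δω/Δt = (44.6 − 0)/2.02 = 22.08 rad/s².
τ = Iα = (2.219)(22.08) = 49.00 N·m.

τ ≈ 49.0 N·m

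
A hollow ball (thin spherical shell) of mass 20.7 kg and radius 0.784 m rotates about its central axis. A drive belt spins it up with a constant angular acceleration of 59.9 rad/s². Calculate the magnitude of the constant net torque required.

τ ≈ 508 N·m

I = (2/3)MR² = (2/3)(20.7)(0.784)² = 8.482 kg·m².
τ = Iα = (8.482)(59.90) = 508.1 N·m.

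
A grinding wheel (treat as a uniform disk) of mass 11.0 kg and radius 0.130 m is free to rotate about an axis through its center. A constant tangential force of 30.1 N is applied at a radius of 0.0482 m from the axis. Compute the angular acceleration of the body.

α ≈ 15.6 rad/s²

I = ½MR² = (1/2)(11.0)(0.130)² = 0.09295 kg·m².
τ = F·r = (30.1)(0.0482) = 1.451 N·m.
From τ = Iα: α = 1.451/0.09295 = 15.61 rad/s².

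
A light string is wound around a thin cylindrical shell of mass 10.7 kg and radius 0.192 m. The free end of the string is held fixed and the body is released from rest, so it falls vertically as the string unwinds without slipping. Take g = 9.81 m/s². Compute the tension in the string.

Translation: Mg − T = Ma. Rotation about the center: TR = Iα with I = MR².
With a = αR: T = (I/R²)a = M a, so Mg = (1 + 1.000)Ma.
a = g/(1 + 1.000) = 9.81/2.000 = 4.905 m/s².
T = 1.000·M·a = (1.000)(10.7)(4.905) = 52.48 N.

T ≈ 52.5 N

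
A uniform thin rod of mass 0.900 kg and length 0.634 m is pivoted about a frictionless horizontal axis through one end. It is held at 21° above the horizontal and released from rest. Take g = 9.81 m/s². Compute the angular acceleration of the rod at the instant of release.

α ≈ 21.7 rad/s²

About the pivot, I = (1/3)ML² = (1/3)(0.900)(0.634)² = 0.1206 kg·m².
The weight acts at the center, a distance L/2 = 0.3170 m from the pivot; τ = Mg(L/2) cos 21° = 2.613 N·m.
α = τ/I = 2.613/0.1206 = 21.67 rad/s².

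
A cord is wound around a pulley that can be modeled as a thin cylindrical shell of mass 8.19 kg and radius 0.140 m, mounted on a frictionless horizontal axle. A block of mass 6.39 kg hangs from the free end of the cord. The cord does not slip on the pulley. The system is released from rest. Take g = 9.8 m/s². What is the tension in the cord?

T ≈ 35.2 N

I = MR² = (8.19)(0.140)² = 0.1605 kg·m².
Block: mg − T = ma. Pulley: TR = Iα. No-slip: a = αR, so T = (I/R²)a = 8.190·a.
Then mg = (m + 8.190)a, so a = (6.39)(9.8)/(6.39 + 8.190) = 4.295 m/s².
T = 8.190·a = 35.18 N.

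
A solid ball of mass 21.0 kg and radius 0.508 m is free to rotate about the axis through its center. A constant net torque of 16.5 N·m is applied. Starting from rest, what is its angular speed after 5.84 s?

I = (2/5)MR² = (2/5)(21.0)(0.508)² = 2.168 kg·m².
α = τ/I = 16.5/2.168 = 7.612 rad/s².
ω = ω₀ + αt = 0 + (7.612)(5.84) = 44.45 rad/s.

ω ≈ 44.5 rad/s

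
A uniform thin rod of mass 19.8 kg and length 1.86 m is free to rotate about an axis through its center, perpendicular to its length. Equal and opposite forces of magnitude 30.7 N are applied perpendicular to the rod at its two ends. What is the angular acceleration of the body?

I = (1/12)ML² = (1/12)(19.8)(1.86)² = 5.708 kg·m².
The couple gives τ = F·(L/2) + F·(L/2) = F L = (30.7)(1.86) = 57.10 N·m.
From τ = Iα: α = 57.10/5.708 = 10.00 rad/s².

α ≈ 10.0 rad/s²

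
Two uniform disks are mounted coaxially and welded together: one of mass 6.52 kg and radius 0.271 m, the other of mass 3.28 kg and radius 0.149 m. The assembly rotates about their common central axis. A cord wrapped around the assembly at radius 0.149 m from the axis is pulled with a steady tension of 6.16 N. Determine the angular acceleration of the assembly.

α ≈ 3.33 rad/s²

I = ½M₁R₁² + ½M₂R₂² = ½(6.52)(0.271)² + ½(3.28)(0.149)² = 0.2758 kg·m².
τ = F r = (6.16)(0.149) = 0.9178 N·m.
α = τ/I = 0.9178/0.2758 = 3.328 rad/s².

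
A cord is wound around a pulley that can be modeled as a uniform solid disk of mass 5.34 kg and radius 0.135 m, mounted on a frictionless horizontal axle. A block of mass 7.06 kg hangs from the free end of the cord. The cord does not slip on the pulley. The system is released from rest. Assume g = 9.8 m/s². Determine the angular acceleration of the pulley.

I = ½MR² = (1/2)(5.34)(0.135)² = 0.04866 kg·m².
Block: mg − T = ma. Pulley: TR = Iα. No-slip: a = αR, so T = (I/R²)a = 2.670·a.
Then mg = (m + 2.670)a, so a = (7.06)(9.8)/(7.06 + 2.670) = 7.111 m/s².
α = a/R = 7.111/0.135 = 52.67 rad/s².

α ≈ 52.7 rad/s²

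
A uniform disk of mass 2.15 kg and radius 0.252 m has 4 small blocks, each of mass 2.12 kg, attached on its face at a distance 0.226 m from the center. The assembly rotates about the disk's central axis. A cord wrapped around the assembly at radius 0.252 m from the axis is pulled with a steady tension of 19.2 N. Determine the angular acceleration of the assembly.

α ≈ 9.65 rad/s²

I_disk = ½MR² = ½(2.15)(0.252)² = 0.06827 kg·m².
I_blocks = 4·m·r² = 4(2.12)(0.226)² = 0.4331 kg·m².
Total I = 0.5014 kg·m².
τ = F r = (19.2)(0.252) = 4.838 N·m.
α = τ/I = 4.838/0.5014 = 9.650 rad/s².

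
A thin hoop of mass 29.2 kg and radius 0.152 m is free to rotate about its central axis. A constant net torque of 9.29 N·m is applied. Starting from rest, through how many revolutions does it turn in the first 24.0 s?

≈ 631 revolutions

I = MR² = (29.2)(0.152)² = 0.6746 kg·m².
α = τ/I = 9.29/0.6746 = 13.77 rad/s².
θ = ½αt² = ½(13.77)(24.0)² = 3966 rad.
Revolutions = θ/(2π) = 631.2.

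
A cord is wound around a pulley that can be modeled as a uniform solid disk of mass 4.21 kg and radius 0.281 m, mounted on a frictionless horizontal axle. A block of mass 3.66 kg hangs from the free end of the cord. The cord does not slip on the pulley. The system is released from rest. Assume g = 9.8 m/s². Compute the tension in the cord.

T ≈ 13.1 N

I = ½MR² = (1/2)(4.21)(0.281)² = 0.1662 kg·m².
Block: mg − T = ma. Pulley: TR = Iα. No-slip: a = αR, so T = (I/R²)a = 2.105·a.
Then mg = (m + 2.105)a, so a = (3.66)(9.8)/(3.66 + 2.105) = 6.222 m/s².
T = 2.105·a = 13.10 N.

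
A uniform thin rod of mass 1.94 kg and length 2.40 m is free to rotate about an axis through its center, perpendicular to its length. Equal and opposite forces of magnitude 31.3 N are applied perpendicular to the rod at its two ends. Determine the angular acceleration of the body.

I = (1/12)ML² = (1/12)(1.94)(2.40)² = 0.9312 kg·m².
The couple gives τ = F·(L/2) + F·(L/2) = F L = (31.3)(2.40) = 75.12 N·m.
From τ = Iα: α = 75.12/0.9312 = 80.67 rad/s².

α ≈ 80.7 rad/s²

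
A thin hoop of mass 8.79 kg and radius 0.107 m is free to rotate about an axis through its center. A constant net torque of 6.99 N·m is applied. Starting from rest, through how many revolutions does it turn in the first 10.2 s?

I = MR² = (8.79)(0.107)² = 0.1006 kg·m².
α = τ/I = 6.99/0.1006 = 69.46 rad/s².
θ = ½αt² = ½(69.46)(10.2)² = 3613 rad.
Revolutions = θ/(2π) = 575.1.

≈ 575 revolutions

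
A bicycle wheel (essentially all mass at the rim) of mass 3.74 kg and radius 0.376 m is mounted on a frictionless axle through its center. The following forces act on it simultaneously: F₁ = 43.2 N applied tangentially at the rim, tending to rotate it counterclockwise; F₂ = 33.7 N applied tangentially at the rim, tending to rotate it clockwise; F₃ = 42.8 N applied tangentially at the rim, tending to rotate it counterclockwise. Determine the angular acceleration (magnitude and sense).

α ≈ 37.2 rad/s², counterclockwise

I = MR² = (3.74)(0.376)² = 0.5287 kg·m².
Taking counterclockwise as positive: τ₁ = +(43.2)(0.376) = +16.24 N·m; τ₂ = −(33.7)(0.376) = −12.67 N·m; τ₃ = +(42.8)(0.376) = +16.09 N·m.
Net torque τ = 19.66 N·m.
α = τ/I = 19.66/0.5287 = 37.19 rad/s².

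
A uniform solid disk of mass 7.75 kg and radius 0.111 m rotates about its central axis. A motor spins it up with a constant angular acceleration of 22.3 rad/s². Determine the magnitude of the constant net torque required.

I = ½MR² = (1/2)(7.75)(0.111)² = 0.04774 kg·m².
τ = Iα = (0.04774)(22.30) = 1.065 N·m.

τ ≈ 1.06 N·m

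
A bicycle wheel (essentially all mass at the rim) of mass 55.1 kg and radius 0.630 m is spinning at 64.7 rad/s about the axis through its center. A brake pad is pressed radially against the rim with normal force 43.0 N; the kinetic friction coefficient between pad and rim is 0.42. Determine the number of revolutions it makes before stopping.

I = MR² = (55.1)(0.630)² = 21.87 kg·m².
Friction force f = μN = (0.42)(43.0) = 18.06 N at the rim; torque magnitude τ = fR = 11.38 N·m, opposing ω.
|α| = τ/I = 11.38/21.87 = 0.5203 rad/s² (deceleration).
ω² = ω₀² − 2|α|θ with ω = 0 ⇒ θ = ω₀²/(2|α|) = 4023 rad = 640.3 rev.

≈ 640 revolutions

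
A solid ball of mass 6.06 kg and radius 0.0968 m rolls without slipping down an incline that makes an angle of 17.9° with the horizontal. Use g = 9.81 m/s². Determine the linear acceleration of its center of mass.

Translation along the incline: Mg sinθ − f = Ma.
Rotation about the center: fR = Iα with I = (2/5)MR². No-slip gives a = αR, so f = (I/R²)a = (2/5)M a.
Substituting: Mg sinθ = (1 + 0.4000)Ma, so a = g sinθ/(1 + 0.4000) = (9.81) sin 17.9° / 1.400 = 2.154 m/s².

a ≈ 2.15 m/s²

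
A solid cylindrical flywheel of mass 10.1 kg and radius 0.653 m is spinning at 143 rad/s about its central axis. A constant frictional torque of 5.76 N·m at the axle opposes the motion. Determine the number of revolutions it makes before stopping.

≈ 608 revolutions

I = ½MR² = (1/2)(10.1)(0.653)² = 2.153 kg·m².
The net torque has magnitude 5.76 N·m, opposing ω.
|α| = τ/I = 5.760/2.153 = 2.675 rad/s² (deceleration).
ω² = ω₀² − 2|α|θ with ω = 0 ⇒ θ = ω₀²/(2|α|) = 3822 rad = 608.4 rev.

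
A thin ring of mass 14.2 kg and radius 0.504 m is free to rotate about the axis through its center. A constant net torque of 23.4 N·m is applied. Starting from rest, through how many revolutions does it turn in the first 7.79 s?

≈ 31.3 revolutions

I = MR² = (14.2)(0.504)² = 3.607 kg·m².
α = τ/I = 23.4/3.607 = 6.487 rad/s².
θ = ½αt² = ½(6.487)(7.79)² = 196.8 rad.
Revolutions = θ/(2π) = 31.33.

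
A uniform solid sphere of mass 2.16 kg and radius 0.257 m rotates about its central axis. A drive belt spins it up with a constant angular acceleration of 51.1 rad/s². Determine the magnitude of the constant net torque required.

τ ≈ 2.92 N·m

I = (2/5)MR² = (2/5)(2.16)(0.257)² = 0.05707 kg·m².
τ = Iα = (0.05707)(51.10) = 2.916 N·m.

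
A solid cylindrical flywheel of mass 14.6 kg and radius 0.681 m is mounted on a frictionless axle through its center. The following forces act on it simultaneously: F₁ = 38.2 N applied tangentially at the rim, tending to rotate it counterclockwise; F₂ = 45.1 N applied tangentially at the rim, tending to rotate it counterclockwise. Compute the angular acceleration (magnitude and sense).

α ≈ 16.8 rad/s², counterclockwise

I = ½MR² = (1/2)(14.6)(0.681)² = 3.385 kg·m².
Taking counterclockwise as positive: τ₁ = +(38.2)(0.681) = +26.01 N·m; τ₂ = +(45.1)(0.681) = +30.71 N·m.
Net torque τ = 56.73 N·m.
α = τ/I = 56.73/3.385 = 16.76 rad/s².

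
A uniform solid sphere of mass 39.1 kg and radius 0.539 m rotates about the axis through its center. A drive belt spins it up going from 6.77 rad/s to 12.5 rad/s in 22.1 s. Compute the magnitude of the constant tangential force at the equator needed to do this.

F ≈ 2.19 N

I = (2/5)MR² = (2/5)(39.1)(0.539)² = 4.544 kg·m².
α = Δω/Δt = (12.5 − 6.77)/22.1 = 0.2593 rad/s².
The required torque is τ = Iα = (4.544)(0.2593) = 1.178 N·m.
A tangential force at the equator gives τ = FR, so F = τ/R = 1.178/0.539 = 2.186 N.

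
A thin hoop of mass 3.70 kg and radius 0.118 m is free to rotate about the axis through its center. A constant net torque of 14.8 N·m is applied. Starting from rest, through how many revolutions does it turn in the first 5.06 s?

I = MR² = (3.70)(0.118)² = 0.05152 kg·m².
α = τ/I = 14.8/0.05152 = 287.3 rad/s².
θ = ½αt² = ½(287.3)(5.06)² = 3678 rad.
Revolutions = θ/(2π) = 585.3.

≈ 585 revolutions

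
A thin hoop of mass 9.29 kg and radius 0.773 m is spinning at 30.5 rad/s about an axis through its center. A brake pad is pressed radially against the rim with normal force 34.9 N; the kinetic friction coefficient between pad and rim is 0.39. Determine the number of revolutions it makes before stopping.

≈ 39.1 revolutions

I = MR² = (9.29)(0.773)² = 5.551 kg·m².
Friction force f = μN = (0.39)(34.9) = 13.61 N at the rim; torque magnitude τ = fR = 10.52 N·m, opposing ω.
|α| = τ/I = 10.52/5.551 = 1.895 rad/s² (deceleration).
ω² = ω₀² − 2|α|θ with ω = 0 ⇒ θ = ω₀²/(2|α|) = 245.4 rad = 39.06 rev.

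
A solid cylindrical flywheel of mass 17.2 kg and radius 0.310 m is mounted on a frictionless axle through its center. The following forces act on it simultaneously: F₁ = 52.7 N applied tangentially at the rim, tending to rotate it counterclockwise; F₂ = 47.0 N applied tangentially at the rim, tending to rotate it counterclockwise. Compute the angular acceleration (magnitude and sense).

I = ½MR² = (1/2)(17.2)(0.310)² = 0.8265 kg·m².
Taking counterclockwise as positive: τ₁ = +(52.7)(0.310) = +16.34 N·m; τ₂ = +(47.0)(0.310) = +14.57 N·m.
Net torque τ = 30.91 N·m.
α = τ/I = 30.91/0.8265 = 37.40 rad/s².

α ≈ 37.4 rad/s², counterclockwise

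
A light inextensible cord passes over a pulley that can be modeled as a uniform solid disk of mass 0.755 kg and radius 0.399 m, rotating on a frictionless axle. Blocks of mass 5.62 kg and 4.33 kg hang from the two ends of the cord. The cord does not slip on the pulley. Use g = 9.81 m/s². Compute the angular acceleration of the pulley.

I = ½MR² = (1/2)(0.755)(0.399)² = 0.06010 kg·m².
Heavier block: m₁g − T₁ = m₁a. Lighter block: T₂ − m₂g = m₂a.
Pulley: (T₁ − T₂)R = Iα = I(a/R), so T₁ − T₂ = (I/R²)a = (1/2)M_p a = 0.3775·a.
Adding the three: (m₁ − m₂)g = (m₁ + m₂ + 0.3775)a, so a = (5.62 − 4.33)(9.81)/(5.62 + 4.33 + 0.3775) = 1.225 m/s².
α = a/R = 1.225/0.399 = 3.071 rad/s².

α ≈ 3.07 rad/s²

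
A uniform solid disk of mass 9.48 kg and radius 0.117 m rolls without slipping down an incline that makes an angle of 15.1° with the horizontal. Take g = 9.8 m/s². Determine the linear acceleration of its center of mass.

a ≈ 1.70 m/s²

Translation along the incline: Mg sinθ − f = Ma.
Rotation about the center: fR = Iα with I = ½MR². No-slip gives a = αR, so f = (I/R²)a = (1/2)M a.
Substituting: Mg sinθ = (1 + 0.5000)Ma, so a = g sinθ/(1 + 0.5000) = (9.8) sin 15.1° / 1.500 = 1.702 m/s².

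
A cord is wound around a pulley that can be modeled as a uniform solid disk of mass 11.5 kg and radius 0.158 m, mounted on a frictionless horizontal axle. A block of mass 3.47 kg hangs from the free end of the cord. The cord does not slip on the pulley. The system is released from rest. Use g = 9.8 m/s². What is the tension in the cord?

I = ½MR² = (1/2)(11.5)(0.158)² = 0.1435 kg·m².
Block: mg − T = ma. Pulley: TR = Iα. No-slip: a = αR, so T = (I/R²)a = 5.750·a.
Then mg = (m + 5.750)a, so a = (3.47)(9.8)/(3.47 + 5.750) = 3.688 m/s².
T = 5.750·a = 21.21 N.

T ≈ 21.2 N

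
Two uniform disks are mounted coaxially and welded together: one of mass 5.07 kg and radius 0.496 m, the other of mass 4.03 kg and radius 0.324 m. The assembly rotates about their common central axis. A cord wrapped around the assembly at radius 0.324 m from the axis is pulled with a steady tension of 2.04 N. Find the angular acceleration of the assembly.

α ≈ 0.791 rad/s²

I = ½M₁R₁² + ½M₂R₂² = ½(5.07)(0.496)² + ½(4.03)(0.324)² = 0.8352 kg·m².
τ = F r = (2.04)(0.324) = 0.6610 N·m.
α = τ/I = 0.6610/0.8352 = 0.7914 rad/s².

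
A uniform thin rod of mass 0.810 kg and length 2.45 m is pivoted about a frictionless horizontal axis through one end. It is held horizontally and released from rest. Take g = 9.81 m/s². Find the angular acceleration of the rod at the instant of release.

About the pivot, I = (1/3)ML² = (1/3)(0.810)(2.45)² = 1.621 kg·m².
The weight acts at the center, a distance L/2 = 1.225 m from the pivot; τ = Mg(L/2) = 9.734 N·m.
α = τ/I = 9.734/1.621 = 6.006 rad/s².

α ≈ 6.01 rad/s²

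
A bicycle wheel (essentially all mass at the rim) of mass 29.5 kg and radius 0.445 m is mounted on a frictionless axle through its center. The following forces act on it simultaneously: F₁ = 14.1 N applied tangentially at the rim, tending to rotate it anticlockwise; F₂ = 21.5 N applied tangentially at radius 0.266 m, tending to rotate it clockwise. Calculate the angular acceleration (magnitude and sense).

I = MR² = (29.5)(0.445)² = 5.842 kg·m².
Taking anticlockwise as positive: τ₁ = +(14.1)(0.445) = +6.274 N·m; τ₂ = −(21.5)(0.266) = −5.719 N·m.
Net torque τ = 0.5555 N·m.
α = τ/I = 0.5555/5.842 = 0.09509 rad/s².

α ≈ 0.0951 rad/s², anticlockwise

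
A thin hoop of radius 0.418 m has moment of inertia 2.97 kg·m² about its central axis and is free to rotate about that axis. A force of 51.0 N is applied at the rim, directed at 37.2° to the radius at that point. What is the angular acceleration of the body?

α ≈ 4.34 rad/s²

Only the tangential component produces torque: τ = F R sinθ = (51.0)(0.418) sin 37.2° = 12.89 N·m.
Newton's second law for rotation, τ = Iα, gives α = τ/I = 12.89/2.970 = 4.340 rad/s².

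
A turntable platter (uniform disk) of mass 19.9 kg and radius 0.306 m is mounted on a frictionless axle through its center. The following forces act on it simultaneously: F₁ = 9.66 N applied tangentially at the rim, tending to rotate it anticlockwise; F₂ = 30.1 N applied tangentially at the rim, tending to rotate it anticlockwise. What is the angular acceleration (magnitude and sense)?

α ≈ 13.1 rad/s², anticlockwise

I = ½MR² = (1/2)(19.9)(0.306)² = 0.9317 kg·m².
Taking anticlockwise as positive: τ₁ = +(9.66)(0.306) = +2.956 N·m; τ₂ = +(30.1)(0.306) = +9.211 N·m.
Net torque τ = 12.17 N·m.
α = τ/I = 12.17/0.9317 = 13.06 rad/s².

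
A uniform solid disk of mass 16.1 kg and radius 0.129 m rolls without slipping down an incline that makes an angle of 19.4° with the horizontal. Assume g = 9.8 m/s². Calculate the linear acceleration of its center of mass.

a ≈ 2.17 m/s²

Translation along the incline: Mg sinθ − f = Ma.
Rotation about the center: fR = Iα with I = ½MR². No-slip gives a = αR, so f = (I/R²)a = (1/2)M a.
Substituting: Mg sinθ = (1 + 0.5000)Ma, so a = g sinθ/(1 + 0.5000) = (9.8) sin 19.4° / 1.500 = 2.170 m/s².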